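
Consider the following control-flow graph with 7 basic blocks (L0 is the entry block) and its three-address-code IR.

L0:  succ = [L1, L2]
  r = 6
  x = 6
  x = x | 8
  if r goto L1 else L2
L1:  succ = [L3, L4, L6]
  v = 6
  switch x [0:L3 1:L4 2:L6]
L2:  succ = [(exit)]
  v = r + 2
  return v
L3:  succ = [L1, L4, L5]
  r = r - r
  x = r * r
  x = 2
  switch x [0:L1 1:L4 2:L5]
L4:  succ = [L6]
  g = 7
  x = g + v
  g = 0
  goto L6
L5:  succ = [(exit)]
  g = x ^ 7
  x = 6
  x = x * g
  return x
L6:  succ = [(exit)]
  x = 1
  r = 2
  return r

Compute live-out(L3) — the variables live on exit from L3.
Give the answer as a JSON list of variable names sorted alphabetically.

Answer: ["r", "v", "x"]

Working:
Block summaries:
  L0: {r,x} / ∅
  L1: {v} / {x}
  L2: {v} / {r}
  L3: {r,x} / {r}
  L4: {g,x} / {v}
  L5: {g,x} / {x}
  L6: {r,x} / ∅

Backward fixpoint:
  L0 li=∅ lo={r,x}
  L1 li={r,x} lo={r,v}
  L2 li={r} lo=∅
  L3 li={r,v} lo={r,v,x}
  L4 li={v} lo=∅
  L5 li={x} lo=∅
  L6 li=∅ lo=∅

live-out(L3) = ["r", "v", "x"]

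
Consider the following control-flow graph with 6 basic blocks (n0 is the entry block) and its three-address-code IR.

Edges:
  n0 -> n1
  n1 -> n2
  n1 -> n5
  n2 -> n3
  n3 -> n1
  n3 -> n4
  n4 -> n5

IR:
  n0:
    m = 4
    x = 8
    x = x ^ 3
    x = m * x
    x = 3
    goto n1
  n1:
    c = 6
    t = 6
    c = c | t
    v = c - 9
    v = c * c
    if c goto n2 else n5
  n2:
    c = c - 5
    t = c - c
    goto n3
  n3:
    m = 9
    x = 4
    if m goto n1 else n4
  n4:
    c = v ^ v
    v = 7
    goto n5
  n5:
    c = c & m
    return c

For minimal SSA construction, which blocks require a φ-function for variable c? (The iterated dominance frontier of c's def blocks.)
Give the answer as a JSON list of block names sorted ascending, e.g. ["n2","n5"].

idom tree: n1←n0 n2←n1 n3←n2 n4←n3 n5←n1
Join-block Dom:
  n1: preds {n0,n3}: {n0} ∩ {n0,n1,n2,n3} = {n0}; idom=n0
  n5: preds {n1,n4}: {n0,n1} ∩ {n0,n1,n2,n3,n4} = {n0,n1}; idom=n1

DF walk-up:
  join n1 pred n0: · stop@n0
  join n1 pred n3: n3→n2→n1 stop@n0
  join n5 pred n1: · stop@n1
  join n5 pred n4: n4→n3→n2 stop@n1
  n0: DF=∅
  n1: DF={n1}
  n2: DF={n1,n5}
  n3: DF={n1,n5}
  n4: DF={n5}
  n5: DF=∅

φ for c: defs {n1,n2,n4,n5}
  DF⁺ = {n1,n5}

Answer: ["n1", "n5"]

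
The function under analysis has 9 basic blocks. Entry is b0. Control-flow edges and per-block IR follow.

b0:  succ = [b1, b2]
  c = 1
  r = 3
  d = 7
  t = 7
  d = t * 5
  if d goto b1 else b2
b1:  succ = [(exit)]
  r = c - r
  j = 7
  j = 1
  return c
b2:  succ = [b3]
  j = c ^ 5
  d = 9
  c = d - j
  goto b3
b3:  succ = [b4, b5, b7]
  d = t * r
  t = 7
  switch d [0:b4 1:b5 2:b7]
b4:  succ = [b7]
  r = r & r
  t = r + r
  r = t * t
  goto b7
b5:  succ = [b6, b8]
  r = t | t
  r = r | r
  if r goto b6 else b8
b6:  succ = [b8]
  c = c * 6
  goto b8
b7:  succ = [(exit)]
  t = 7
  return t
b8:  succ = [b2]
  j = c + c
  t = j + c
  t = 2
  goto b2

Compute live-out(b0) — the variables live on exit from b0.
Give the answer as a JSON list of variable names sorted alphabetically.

Answer: ["c", "r", "t"]

Derivation:
Block summaries:
  b0 def {c,d,r,t} use ∅
  b1 def {j,r} use {c,r}
  b2 def {c,d,j} use {c}
  b3 def {d,t} use {r,t}
  b4 def {r,t} use {r}
  b5 def {r} use {t}
  b6 def {c} use {c}
  b7 def {t} use ∅
  b8 def {j,t} use {c}

Backward fixpoint:
  b0: in=∅ out={c,r,t}
  b1: in={c,r} out=∅
  b2: in={c,r,t} out={c,r,t}
  b3: in={c,r,t} out={c,r,t}
  b4: in={r} out=∅
  b5: in={c,t} out={c,r}
  b6: in={c,r} out={c,r}
  b7: in=∅ out=∅
  b8: in={c,r} out={c,r,t}

live-out(b0) = ["c", "r", "t"]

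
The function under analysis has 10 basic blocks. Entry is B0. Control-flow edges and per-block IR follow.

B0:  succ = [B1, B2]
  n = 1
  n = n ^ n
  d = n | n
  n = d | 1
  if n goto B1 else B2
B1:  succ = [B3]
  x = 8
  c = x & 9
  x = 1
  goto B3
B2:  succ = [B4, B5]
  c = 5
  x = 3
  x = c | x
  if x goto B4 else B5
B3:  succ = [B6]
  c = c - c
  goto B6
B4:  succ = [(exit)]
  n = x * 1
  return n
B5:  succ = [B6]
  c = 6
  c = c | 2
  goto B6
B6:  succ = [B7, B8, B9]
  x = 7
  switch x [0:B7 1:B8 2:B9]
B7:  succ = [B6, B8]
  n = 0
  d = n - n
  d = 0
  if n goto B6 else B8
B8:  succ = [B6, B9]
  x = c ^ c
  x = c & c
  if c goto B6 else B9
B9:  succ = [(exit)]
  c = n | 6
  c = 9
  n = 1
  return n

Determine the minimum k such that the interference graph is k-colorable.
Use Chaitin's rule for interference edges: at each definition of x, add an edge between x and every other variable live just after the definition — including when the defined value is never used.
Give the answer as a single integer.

Block summaries:
  B0: def={d,n} ue=∅
  B1: def={c,x} ue=∅
  B2: def={c,x} ue=∅
  B3: def={c} ue={c}
  B4: def={n} ue={x}
  B5: def={c} ue=∅
  B6: def={x} ue=∅
  B7: def={d,n} ue=∅
  B8: def={x} ue={c}
  B9: def={c,n} ue={n}

Live sets:
  live B0: ∅→{n}
  live B1: {n}→{c,n}
  live B2: {n}→{n,x}
  live B3: {c,n}→{c,n}
  live B4: {x}→∅
  live B5: {n}→{c,n}
  live B6: {c,n}→{c,n}
  live B7: {c}→{c,n}
  live B8: {c,n}→{c,n}
  live B9: {n}→∅

Conflict graph:
  c — {d,n,x}
  d — {c,n}
  n — {c,d,x}
  x — {c,n}

Chromatic number:
  lower bound: {c,d,n} mutually conflict ⇒ χ ≥ 3
  assign c→c0 d→c2 n→c1 x→c2 — no edge inside a register ⇒ χ ≤ 3
  χ = 3

Answer: 3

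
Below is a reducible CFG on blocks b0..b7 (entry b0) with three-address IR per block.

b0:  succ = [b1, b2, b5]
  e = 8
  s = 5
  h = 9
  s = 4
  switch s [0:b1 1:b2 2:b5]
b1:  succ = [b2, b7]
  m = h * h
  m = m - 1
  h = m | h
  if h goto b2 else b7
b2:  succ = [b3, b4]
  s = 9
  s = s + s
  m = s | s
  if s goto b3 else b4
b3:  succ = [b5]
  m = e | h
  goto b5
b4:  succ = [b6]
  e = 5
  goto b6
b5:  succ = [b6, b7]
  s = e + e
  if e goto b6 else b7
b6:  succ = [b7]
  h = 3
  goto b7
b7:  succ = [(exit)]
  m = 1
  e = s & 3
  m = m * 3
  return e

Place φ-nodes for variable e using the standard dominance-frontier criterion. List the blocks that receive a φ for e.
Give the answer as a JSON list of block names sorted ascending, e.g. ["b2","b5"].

Answer: ["b6", "b7"]

Analysis:
idom tree: b1←b0 b2←b0 b3←b2 b4←b2 b5←b0 b6←b0 b7←b0
Dom at joins:
  b2: preds {b0,b1}: {b0} ∩ {b0,b1} = {b0}; idom=b0
  b5: preds {b0,b3}: {b0} ∩ {b0,b2,b3} = {b0}; idom=b0
  b6: preds {b4,b5}: {b0,b2,b4} ∩ {b0,b5} = {b0}; idom=b0
  b7: preds {b1,b5,b6}: {b0,b1} ∩ {b0,b5} ∩ {b0,b6} = {b0}; idom=b0

DF walk-up:
  join b2 pred b0: · stop@b0
  join b2 pred b1: b1 stop@b0
  join b5 pred b0: · stop@b0
  join b5 pred b3: b3→b2 stop@b0
  join b6 pred b4: b4→b2 stop@b0
  join b6 pred b5: b5 stop@b0
  join b7 pred b1: b1 stop@b0
  join b7 pred b5: b5 stop@b0
  join b7 pred b6: b6 stop@b0
  b0: DF=∅
  b1: DF={b2,b7}
  b2: DF={b5,b6}
  b3: DF={b5}
  b4: DF={b6}
  b5: DF={b6,b7}
  b6: DF={b7}
  b7: DF=∅

φ for e: defs {b0,b4,b7}
  DF⁺ = {b6,b7}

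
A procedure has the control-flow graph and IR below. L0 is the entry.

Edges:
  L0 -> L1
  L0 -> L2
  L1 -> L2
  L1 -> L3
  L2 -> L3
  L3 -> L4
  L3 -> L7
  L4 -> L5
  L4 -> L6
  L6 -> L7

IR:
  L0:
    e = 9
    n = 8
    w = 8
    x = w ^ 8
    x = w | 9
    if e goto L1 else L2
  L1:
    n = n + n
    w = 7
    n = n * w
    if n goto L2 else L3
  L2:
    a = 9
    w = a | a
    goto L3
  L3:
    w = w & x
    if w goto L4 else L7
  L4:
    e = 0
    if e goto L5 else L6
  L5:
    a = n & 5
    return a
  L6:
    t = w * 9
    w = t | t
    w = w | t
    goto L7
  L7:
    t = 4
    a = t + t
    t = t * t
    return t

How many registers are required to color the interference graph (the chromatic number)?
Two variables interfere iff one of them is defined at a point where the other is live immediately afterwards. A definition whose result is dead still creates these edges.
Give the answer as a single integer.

Answer: 4

Derivation:
Block summaries:
  L0 def {e,n,w,x} use ∅
  L1 def {n,w} use {n}
  L2 def {a,w} use ∅
  L3 def {w} use {w,x}
  L4 def {e} use ∅
  L5 def {a} use {n}
  L6 def {t,w} use {w}
  L7 def {a,t} use ∅

Live sets:
  live L0: ∅→{n,x}
  live L1: {n,x}→{n,w,x}
  live L2: {n,x}→{n,w,x}
  live L3: {n,w,x}→{n,w}
  live L4: {n,w}→{n,w}
  live L5: {n}→∅
  live L6: {w}→∅
  live L7: ∅→∅

Interfere edges:
  a: {n,t,x}
  e: {n,w,x}
  n: {a,e,w,x}
  t: {a,w}
  w: {e,n,t,x}
  x: {a,e,n,w}

Chromatic number:
  lower bound: {e,n,w,x} mutually conflict ⇒ χ ≥ 4
  assign a→R1 e→R3 n→R0 t→R0 w→R1 x→R2 — no edge inside a register ⇒ χ ≤ 4
  χ = 4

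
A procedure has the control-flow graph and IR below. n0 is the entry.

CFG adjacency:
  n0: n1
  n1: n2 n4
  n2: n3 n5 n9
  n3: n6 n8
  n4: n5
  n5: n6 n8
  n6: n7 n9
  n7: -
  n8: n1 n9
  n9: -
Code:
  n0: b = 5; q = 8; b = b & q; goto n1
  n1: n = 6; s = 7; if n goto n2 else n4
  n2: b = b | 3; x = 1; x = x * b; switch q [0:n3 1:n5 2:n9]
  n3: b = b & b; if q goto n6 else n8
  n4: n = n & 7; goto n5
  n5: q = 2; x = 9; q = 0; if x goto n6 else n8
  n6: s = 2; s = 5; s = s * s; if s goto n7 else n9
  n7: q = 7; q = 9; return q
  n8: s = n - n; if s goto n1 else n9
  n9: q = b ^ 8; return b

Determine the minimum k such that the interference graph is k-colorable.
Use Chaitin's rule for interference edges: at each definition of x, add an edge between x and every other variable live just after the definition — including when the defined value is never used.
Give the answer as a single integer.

Block summaries:
  n0: {b,q} / ∅
  n1: {n,s} / ∅
  n2: {b,x} / {b,q}
  n3: {b} / {b,q}
  n4: {n} / {n}
  n5: {q,x} / ∅
  n6: {s} / ∅
  n7: {q} / ∅
  n8: {s} / {n}
  n9: {q} / {b}

Live sets:
  n0: in=∅ out={b,q}
  n1: in={b,q} out={b,n,q}
  n2: in={b,n,q} out={b,n,q}
  n3: in={b,n,q} out={b,n,q}
  n4: in={b,n} out={b,n}
  n5: in={b,n} out={b,n,q}
  n6: in={b} out={b}
  n7: in=∅ out=∅
  n8: in={b,n,q} out={b,q}
  n9: in={b} out=∅

Interference:
  b: {n,q,s,x}
  n: {b,q,s,x}
  q: {b,n,s,x}
  s: {b,n,q}
  x: {b,n,q}

Chromatic number:
  lower bound: {b,n,q,s} mutually conflict ⇒ χ ≥ 4
  4-colouring: c0={b}  c1={n}  c2={q}  c3={s,x}
  χ = 4

Answer: 4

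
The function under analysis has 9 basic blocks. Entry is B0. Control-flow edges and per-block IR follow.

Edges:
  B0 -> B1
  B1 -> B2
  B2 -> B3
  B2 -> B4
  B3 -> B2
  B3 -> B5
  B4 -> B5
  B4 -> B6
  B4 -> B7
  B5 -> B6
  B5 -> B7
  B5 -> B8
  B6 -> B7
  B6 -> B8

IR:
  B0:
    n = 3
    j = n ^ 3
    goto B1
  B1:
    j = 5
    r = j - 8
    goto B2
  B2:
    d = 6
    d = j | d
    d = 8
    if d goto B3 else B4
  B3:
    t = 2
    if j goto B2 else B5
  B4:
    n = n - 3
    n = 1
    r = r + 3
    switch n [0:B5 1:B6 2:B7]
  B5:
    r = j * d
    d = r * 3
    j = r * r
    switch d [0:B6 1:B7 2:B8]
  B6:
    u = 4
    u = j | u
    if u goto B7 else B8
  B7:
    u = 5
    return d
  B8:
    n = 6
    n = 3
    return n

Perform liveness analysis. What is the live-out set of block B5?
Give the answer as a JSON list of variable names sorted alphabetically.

Answer: ["d", "j"]

Derivation:
Per-block:
  B0 def {j,n} use ∅
  B1 def {j,r} use ∅
  B2 def {d} use {j}
  B3 def {t} use {j}
  B4 def {n,r} use {n,r}
  B5 def {d,j,r} use {d,j}
  B6 def {u} use {j}
  B7 def {u} use {d}
  B8 def {n} use ∅

Live sets:
  live B0: ∅→{n}
  live B1: {n}→{j,n,r}
  live B2: {j,n,r}→{d,j,n,r}
  live B3: {d,j,n,r}→{d,j,n,r}
  live B4: {d,j,n,r}→{d,j}
  live B5: {d,j}→{d,j}
  live B6: {d,j}→{d}
  live B7: {d}→∅
  live B8: ∅→∅

live-out(B5) = ["d", "j"]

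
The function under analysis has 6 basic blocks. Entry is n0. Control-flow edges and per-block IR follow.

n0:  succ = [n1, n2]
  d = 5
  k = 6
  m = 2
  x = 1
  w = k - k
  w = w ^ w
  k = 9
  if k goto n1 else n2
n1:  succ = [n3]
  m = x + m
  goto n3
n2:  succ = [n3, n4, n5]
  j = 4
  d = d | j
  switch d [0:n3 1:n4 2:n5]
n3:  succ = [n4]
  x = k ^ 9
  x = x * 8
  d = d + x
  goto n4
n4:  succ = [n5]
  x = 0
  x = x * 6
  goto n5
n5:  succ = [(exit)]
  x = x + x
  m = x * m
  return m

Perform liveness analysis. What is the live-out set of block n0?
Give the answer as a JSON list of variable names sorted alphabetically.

Answer: ["d", "k", "m", "x"]

Analysis:
Block summaries:
  n0: def={d,k,m,w,x} ue=∅
  n1: def={m} ue={m,x}
  n2: def={d,j} ue={d}
  n3: def={d,x} ue={d,k}
  n4: def={x} ue=∅
  n5: def={m,x} ue={m,x}

Live sets:
  live n0: ∅→{d,k,m,x}
  live n1: {d,k,m,x}→{d,k,m}
  live n2: {d,k,m,x}→{d,k,m,x}
  live n3: {d,k,m}→{m}
  live n4: {m}→{m,x}
  live n5: {m,x}→∅

live-out(n0) = ["d", "k", "m", "x"]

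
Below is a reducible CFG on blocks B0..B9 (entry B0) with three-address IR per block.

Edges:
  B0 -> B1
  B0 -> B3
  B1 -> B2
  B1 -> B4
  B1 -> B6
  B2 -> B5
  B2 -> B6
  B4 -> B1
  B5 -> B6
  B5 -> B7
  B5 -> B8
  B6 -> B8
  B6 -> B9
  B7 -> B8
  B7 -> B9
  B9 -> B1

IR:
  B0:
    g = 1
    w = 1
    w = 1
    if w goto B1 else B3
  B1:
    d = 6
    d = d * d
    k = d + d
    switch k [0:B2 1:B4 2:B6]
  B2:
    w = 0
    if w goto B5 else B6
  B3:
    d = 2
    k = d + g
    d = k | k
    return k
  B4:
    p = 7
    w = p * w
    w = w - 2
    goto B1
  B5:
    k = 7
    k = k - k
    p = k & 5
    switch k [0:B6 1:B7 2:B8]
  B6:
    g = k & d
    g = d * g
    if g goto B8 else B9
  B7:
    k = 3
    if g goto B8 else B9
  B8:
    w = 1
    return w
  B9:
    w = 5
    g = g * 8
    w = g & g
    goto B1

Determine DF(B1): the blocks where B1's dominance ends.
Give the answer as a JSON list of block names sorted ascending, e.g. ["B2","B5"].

Answer: ["B1"]

Derivation:
idom tree: B1←B0 B2←B1 B3←B0 B4←B1 B5←B2 B6←B1 B7←B5 B8←B1 B9←B1
Join-block Dom:
  B1: preds {B0,B4,B9}: {B0} ∩ {B0,B1,B4} ∩ {B0,B1,B9} = {B0}; idom=B0
  B6: preds {B1,B2,B5}: {B0,B1} ∩ {B0,B1,B2} ∩ {B0,B1,B2,B5} = {B0,B1}; idom=B1
  B8: preds {B5,B6,B7}: {B0,B1,B2,B5} ∩ {B0,B1,B6} ∩ {B0,B1,B2,B5,B7} = {B0,B1}; idom=B1
  B9: preds {B6,B7}: {B0,B1,B6} ∩ {B0,B1,B2,B5,B7} = {B0,B1}; idom=B1

Frontier:
  join B1 pred B0: · stop@B0
  join B1 pred B4: B4→B1 stop@B0
  join B1 pred B9: B9→B1 stop@B0
  join B6 pred B1: · stop@B1
  join B6 pred B2: B2 stop@B1
  join B6 pred B5: B5→B2 stop@B1
  join B8 pred B5: B5→B2 stop@B1
  join B8 pred B6: B6 stop@B1
  join B8 pred B7: B7→B5→B2 stop@B1
  join B9 pred B6: B6 stop@B1
  join B9 pred B7: B7→B5→B2 stop@B1
  DF(B0)=∅
  DF(B1)={B1}
  DF(B2)={B6,B8,B9}
  DF(B3)=∅
  DF(B4)={B1}
  DF(B5)={B6,B8,B9}
  DF(B6)={B8,B9}
  DF(B7)={B8,B9}
  DF(B8)=∅
  DF(B9)={B1}

DF(B1) = ["B1"]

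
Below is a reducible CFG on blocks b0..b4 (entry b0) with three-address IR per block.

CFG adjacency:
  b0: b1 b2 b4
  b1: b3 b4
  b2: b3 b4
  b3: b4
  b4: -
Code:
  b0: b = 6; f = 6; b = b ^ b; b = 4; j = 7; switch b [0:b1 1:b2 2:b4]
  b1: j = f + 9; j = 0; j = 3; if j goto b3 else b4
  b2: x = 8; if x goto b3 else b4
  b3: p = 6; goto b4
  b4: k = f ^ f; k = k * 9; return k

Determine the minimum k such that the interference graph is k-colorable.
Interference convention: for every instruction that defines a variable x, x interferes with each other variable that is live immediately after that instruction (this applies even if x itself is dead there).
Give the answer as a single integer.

Block summaries:
  b0: def={b,f,j} ue=∅
  b1: def={j} ue={f}
  b2: def={x} ue=∅
  b3: def={p} ue=∅
  b4: def={k} ue={f}

Backward fixpoint:
  b0: in=∅ out={f}
  b1: in={f} out={f}
  b2: in={f} out={f}
  b3: in={f} out={f}
  b4: in={f} out=∅

Interference:
  b: {f,j}
  f: {b,j,p,x}
  j: {b,f}
  k: ∅
  p: {f}
  x: {f}

Chromatic number:
  lower bound: {b,f,j} mutually conflict ⇒ χ ≥ 3
  assign b→r1 f→r0 j→r2 k→r0 p→r1 x→r1 — no edge inside a register ⇒ χ ≤ 3
  χ = 3

Answer: 3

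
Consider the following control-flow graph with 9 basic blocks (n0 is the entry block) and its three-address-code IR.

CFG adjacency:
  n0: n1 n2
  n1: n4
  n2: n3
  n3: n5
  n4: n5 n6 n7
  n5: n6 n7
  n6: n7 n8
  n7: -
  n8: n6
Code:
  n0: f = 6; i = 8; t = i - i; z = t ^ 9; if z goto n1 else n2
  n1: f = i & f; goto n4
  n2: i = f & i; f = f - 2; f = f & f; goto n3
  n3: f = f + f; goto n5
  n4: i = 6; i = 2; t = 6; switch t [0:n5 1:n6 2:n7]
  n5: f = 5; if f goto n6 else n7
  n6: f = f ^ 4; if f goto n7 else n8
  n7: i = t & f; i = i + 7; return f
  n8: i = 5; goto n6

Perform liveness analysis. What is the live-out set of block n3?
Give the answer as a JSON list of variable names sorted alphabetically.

def/use:
  n0: {f,i,t,z} / ∅
  n1: {f} / {f,i}
  n2: {f,i} / {f,i}
  n3: {f} / {f}
  n4: {i,t} / ∅
  n5: {f} / ∅
  n6: {f} / {f}
  n7: {i} / {f,t}
  n8: {i} / ∅

Live sets:
  live n0: ∅→{f,i,t}
  live n1: {f,i}→{f}
  live n2: {f,i,t}→{f,t}
  live n3: {f,t}→{t}
  live n4: {f}→{f,t}
  live n5: {t}→{f,t}
  live n6: {f,t}→{f,t}
  live n7: {f,t}→∅
  live n8: {f,t}→{f,t}

live-out(n3) = ["t"]

Answer: ["t"]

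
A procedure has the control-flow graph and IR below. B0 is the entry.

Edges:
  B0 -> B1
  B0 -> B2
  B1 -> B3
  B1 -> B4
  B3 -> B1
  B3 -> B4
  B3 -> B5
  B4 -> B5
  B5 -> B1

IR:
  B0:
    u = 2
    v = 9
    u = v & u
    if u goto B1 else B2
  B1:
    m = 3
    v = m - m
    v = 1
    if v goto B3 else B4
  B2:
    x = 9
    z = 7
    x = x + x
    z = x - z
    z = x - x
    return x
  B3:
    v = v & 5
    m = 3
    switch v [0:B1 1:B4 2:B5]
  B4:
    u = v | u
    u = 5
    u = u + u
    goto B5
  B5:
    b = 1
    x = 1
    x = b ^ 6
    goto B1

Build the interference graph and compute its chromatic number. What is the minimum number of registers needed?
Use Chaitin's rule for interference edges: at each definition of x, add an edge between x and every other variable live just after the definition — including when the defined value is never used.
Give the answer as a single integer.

Per-block:
  B0 def {u,v} use ∅
  B1 def {m,v} use ∅
  B2 def {x,z} use ∅
  B3 def {m,v} use {v}
  B4 def {u} use {u,v}
  B5 def {b,x} use ∅

Backward fixpoint:
  B0: in=∅ out={u}
  B1: in={u} out={u,v}
  B2: in=∅ out=∅
  B3: in={u,v} out={u,v}
  B4: in={u,v} out={u}
  B5: in={u} out={u}

Interfere edges:
  b↔{u,x}
  m↔{u,v}
  u↔{b,m,v,x}
  v↔{m,u}
  x↔{b,u,z}
  z↔{x}

Chromatic number:
  lower bound: {b,u,x} mutually conflict ⇒ χ ≥ 3
  assign b→r2 m→r1 u→r0 v→r2 x→r1 z→r0 — no edge inside a register ⇒ χ ≤ 3
  χ = 3

Answer: 3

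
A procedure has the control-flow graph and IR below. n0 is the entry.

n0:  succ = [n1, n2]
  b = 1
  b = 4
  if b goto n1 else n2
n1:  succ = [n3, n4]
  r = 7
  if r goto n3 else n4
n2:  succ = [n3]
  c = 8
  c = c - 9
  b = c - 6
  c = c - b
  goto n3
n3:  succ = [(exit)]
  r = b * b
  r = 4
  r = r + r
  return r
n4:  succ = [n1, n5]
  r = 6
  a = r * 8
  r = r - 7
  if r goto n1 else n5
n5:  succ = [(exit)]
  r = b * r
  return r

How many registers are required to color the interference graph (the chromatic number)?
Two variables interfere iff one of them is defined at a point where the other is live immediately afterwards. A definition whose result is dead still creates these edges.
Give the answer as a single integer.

Answer: 3

Analysis:
def/use:
  n0 def {b} use ∅
  n1 def {r} use ∅
  n2 def {b,c} use ∅
  n3 def {r} use {b}
  n4 def {a,r} use ∅
  n5 def {r} use {b,r}

Backward fixpoint:
  n0 li=∅ lo={b}
  n1 li={b} lo={b}
  n2 li=∅ lo={b}
  n3 li={b} lo=∅
  n4 li={b} lo={b,r}
  n5 li={b,r} lo=∅

Conflict graph:
  a: {b,r}
  b: {a,c,r}
  c: {b}
  r: {a,b}

Chromatic number:
  lower bound: {a,b,r} mutually conflict ⇒ χ ≥ 3
  assign a→R1 b→R0 c→R1 r→R2 — no edge inside a register ⇒ χ ≤ 3
  χ = 3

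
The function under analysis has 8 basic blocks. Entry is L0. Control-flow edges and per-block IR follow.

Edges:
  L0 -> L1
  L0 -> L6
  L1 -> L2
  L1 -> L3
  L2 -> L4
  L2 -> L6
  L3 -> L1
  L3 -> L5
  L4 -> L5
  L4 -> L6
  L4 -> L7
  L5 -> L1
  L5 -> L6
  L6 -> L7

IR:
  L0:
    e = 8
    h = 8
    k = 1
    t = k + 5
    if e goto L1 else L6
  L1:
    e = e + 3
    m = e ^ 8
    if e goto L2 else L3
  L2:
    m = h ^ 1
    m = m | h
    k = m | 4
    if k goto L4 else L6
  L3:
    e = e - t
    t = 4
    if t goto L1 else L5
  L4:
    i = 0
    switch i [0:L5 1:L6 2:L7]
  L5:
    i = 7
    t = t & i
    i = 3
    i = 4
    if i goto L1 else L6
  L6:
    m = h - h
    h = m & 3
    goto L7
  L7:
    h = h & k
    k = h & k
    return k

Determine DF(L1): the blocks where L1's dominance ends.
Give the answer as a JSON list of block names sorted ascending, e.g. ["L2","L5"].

Answer: ["L1", "L6", "L7"]

Derivation:
idom tree: L1←L0 L2←L1 L3←L1 L4←L2 L5←L1 L6←L0 L7←L0
Dom at joins:
  L1: preds {L0,L3,L5}: {L0} ∩ {L0,L1,L3} ∩ {L0,L1,L5} = {L0}; idom=L0
  L5: preds {L3,L4}: {L0,L1,L3} ∩ {L0,L1,L2,L4} = {L0,L1}; idom=L1
  L6: preds {L0,L2,L4,L5}: {L0} ∩ {L0,L1,L2} ∩ {L0,L1,L2,L4} ∩ {L0,L1,L5} = {L0}; idom=L0
  L7: preds {L4,L6}: {L0,L1,L2,L4} ∩ {L0,L6} = {L0}; idom=L0

Frontier:
  L1←L0: walk · to L0
  L1←L3: walk L3→L1 to L0
  L1←L5: walk L5→L1 to L0
  L5←L3: walk L3 to L1
  L5←L4: walk L4→L2 to L1
  L6←L0: walk · to L0
  L6←L2: walk L2→L1 to L0
  L6←L4: walk L4→L2→L1 to L0
  L6←L5: walk L5→L1 to L0
  L7←L4: walk L4→L2→L1 to L0
  L7←L6: walk L6 to L0
  L0 → ∅
  L1 → {L1,L6,L7}
  L2 → {L5,L6,L7}
  L3 → {L1,L5}
  L4 → {L5,L6,L7}
  L5 → {L1,L6}
  L6 → {L7}
  L7 → ∅

DF(L1) = ["L1", "L6", "L7"]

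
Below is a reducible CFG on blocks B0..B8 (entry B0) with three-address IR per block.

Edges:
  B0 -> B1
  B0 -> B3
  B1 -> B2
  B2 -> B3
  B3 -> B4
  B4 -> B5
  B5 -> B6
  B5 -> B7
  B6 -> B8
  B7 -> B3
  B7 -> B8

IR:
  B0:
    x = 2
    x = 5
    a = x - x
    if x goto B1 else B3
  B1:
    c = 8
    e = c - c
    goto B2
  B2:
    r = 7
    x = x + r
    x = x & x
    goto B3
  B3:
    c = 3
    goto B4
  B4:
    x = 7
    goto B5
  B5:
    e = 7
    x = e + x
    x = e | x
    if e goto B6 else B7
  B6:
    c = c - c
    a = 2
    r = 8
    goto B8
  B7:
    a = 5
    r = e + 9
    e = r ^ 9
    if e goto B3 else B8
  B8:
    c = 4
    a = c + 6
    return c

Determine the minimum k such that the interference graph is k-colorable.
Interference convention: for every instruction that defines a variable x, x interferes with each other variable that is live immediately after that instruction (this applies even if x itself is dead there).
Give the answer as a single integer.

Block summaries:
  B0 def {a,x} use ∅
  B1 def {c,e} use ∅
  B2 def {r,x} use {x}
  B3 def {c} use ∅
  B4 def {x} use ∅
  B5 def {e,x} use {x}
  B6 def {a,c,r} use {c}
  B7 def {a,e,r} use {e}
  B8 def {a,c} use ∅

Backward fixpoint:
  B0 li=∅ lo={x}
  B1 li={x} lo={x}
  B2 li={x} lo=∅
  B3 li=∅ lo={c}
  B4 li={c} lo={c,x}
  B5 li={c,x} lo={c,e}
  B6 li={c} lo=∅
  B7 li={e} lo=∅
  B8 li=∅ lo=∅

Interference:
  a↔{c,e,x}
  c↔{a,e,x}
  e↔{a,c,x}
  r↔{x}
  x↔{a,c,e,r}

Registers:
  lower bound: {a,c,e,x} mutually conflict ⇒ χ ≥ 4
  4-colouring: c0={x}  c1={a,r}  c2={c}  c3={e}
  χ = 4

Answer: 4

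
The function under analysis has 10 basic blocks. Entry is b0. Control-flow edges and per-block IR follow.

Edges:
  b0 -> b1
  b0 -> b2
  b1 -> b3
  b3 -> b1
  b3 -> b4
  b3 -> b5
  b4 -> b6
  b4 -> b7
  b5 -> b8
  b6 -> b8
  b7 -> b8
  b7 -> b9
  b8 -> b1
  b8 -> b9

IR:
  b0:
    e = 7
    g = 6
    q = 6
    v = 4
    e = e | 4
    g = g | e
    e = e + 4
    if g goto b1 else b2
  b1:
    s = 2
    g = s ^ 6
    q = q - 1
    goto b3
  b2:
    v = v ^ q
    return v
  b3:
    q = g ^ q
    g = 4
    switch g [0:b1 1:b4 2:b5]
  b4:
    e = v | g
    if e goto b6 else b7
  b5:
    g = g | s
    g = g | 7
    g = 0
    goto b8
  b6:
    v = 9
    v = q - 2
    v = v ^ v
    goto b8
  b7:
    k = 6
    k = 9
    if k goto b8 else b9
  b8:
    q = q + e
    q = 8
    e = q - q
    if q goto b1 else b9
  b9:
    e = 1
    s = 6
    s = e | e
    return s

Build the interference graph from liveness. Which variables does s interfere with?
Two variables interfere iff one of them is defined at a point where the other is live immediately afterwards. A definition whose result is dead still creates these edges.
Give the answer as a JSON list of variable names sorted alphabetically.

def/use:
  b0 def {e,g,q,v} use ∅
  b1 def {g,q,s} use {q}
  b2 def {v} use {q,v}
  b3 def {g,q} use {g,q}
  b4 def {e} use {g,v}
  b5 def {g} use {g,s}
  b6 def {v} use {q}
  b7 def {k} use ∅
  b8 def {e,q} use {e,q}
  b9 def {e,s} use ∅

Backward fixpoint:
  live b0: ∅→{e,q,v}
  live b1: {e,q,v}→{e,g,q,s,v}
  live b2: {q,v}→∅
  live b3: {e,g,q,s,v}→{e,g,q,s,v}
  live b4: {g,q,v}→{e,q,v}
  live b5: {e,g,q,s,v}→{e,q,v}
  live b6: {e,q}→{e,q,v}
  live b7: {e,q,v}→{e,q,v}
  live b8: {e,q,v}→{e,q,v}
  live b9: ∅→∅

Interference:
  e↔{g,k,q,s,v}
  g↔{e,q,s,v}
  k↔{e,q,v}
  q↔{e,g,k,s,v}
  s↔{e,g,q,v}
  v↔{e,g,k,q,s}

N(s) = ["e", "g", "q", "v"]

Answer: ["e", "g", "q", "v"]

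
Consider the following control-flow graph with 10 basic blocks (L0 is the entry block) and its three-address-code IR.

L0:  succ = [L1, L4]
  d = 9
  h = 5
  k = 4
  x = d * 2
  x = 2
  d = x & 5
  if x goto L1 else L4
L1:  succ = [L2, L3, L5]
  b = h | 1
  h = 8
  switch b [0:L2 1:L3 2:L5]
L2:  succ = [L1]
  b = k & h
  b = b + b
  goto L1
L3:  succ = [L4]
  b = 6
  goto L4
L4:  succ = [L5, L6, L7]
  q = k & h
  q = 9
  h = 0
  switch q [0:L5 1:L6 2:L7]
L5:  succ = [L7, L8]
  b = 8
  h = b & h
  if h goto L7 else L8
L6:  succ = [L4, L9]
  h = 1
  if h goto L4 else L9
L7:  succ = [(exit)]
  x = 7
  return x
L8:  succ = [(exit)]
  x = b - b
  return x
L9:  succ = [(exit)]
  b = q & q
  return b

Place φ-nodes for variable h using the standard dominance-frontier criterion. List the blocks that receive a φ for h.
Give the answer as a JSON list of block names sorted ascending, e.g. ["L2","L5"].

Answer: ["L1", "L4", "L5", "L7"]

Working:
idom tree: L1←L0 L2←L1 L3←L1 L4←L0 L5←L0 L6←L4 L7←L0 L8←L5 L9←L6
Dom at joins:
  L1: preds {L0,L2}: {L0} ∩ {L0,L1,L2} = {L0}; idom=L0
  L4: preds {L0,L3,L6}: {L0} ∩ {L0,L1,L3} ∩ {L0,L4,L6} = {L0}; idom=L0
  L5: preds {L1,L4}: {L0,L1} ∩ {L0,L4} = {L0}; idom=L0
  L7: preds {L4,L5}: {L0,L4} ∩ {L0,L5} = {L0}; idom=L0

DF walk-up:
  L1←L0: walk · to L0
  L1←L2: walk L2→L1 to L0
  L4←L0: walk · to L0
  L4←L3: walk L3→L1 to L0
  L4←L6: walk L6→L4 to L0
  L5←L1: walk L1 to L0
  L5←L4: walk L4 to L0
  L7←L4: walk L4 to L0
  L7←L5: walk L5 to L0
  DF(L0)=∅
  DF(L1)={L1,L4,L5}
  DF(L2)={L1}
  DF(L3)={L4}
  DF(L4)={L4,L5,L7}
  DF(L5)={L7}
  DF(L6)={L4}
  DF(L7)=∅
  DF(L8)=∅
  DF(L9)=∅

φ for h: defs {L0,L1,L4,L5,L6}
  DF⁺ = {L1,L4,L5,L7}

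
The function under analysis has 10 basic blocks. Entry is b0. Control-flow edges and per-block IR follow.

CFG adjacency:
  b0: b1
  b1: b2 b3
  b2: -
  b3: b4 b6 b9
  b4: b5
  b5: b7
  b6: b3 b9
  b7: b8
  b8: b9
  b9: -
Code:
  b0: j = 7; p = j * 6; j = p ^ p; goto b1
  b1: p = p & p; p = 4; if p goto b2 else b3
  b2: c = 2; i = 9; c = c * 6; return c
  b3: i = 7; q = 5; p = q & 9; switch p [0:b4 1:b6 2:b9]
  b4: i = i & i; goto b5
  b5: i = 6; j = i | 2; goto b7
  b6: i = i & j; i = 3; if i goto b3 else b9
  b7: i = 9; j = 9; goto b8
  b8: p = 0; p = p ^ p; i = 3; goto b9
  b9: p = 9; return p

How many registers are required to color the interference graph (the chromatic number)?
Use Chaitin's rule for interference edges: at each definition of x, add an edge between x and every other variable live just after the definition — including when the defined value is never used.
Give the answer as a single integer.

Answer: 3

Analysis:
Block summaries:
  b0 def {j,p} use ∅
  b1 def {p} use {p}
  b2 def {c,i} use ∅
  b3 def {i,p,q} use ∅
  b4 def {i} use {i}
  b5 def {i,j} use ∅
  b6 def {i} use {i,j}
  b7 def {i,j} use ∅
  b8 def {i,p} use ∅
  b9 def {p} use ∅

Liveness:
  b0 li=∅ lo={j,p}
  b1 li={j,p} lo={j}
  b2 li=∅ lo=∅
  b3 li={j} lo={i,j}
  b4 li={i} lo=∅
  b5 li=∅ lo=∅
  b6 li={i,j} lo={j}
  b7 li=∅ lo=∅
  b8 li=∅ lo=∅
  b9 li=∅ lo=∅

Conflict graph:
  c: {i}
  i: {c,j,p,q}
  j: {i,p,q}
  p: {i,j}
  q: {i,j}

Colouring:
  clique {i,j,p} ⇒ need ≥ 3
  assign c→r1 i→r0 j→r1 p→r2 q→r2 — no edge inside a register ⇒ χ ≤ 3
  χ = 3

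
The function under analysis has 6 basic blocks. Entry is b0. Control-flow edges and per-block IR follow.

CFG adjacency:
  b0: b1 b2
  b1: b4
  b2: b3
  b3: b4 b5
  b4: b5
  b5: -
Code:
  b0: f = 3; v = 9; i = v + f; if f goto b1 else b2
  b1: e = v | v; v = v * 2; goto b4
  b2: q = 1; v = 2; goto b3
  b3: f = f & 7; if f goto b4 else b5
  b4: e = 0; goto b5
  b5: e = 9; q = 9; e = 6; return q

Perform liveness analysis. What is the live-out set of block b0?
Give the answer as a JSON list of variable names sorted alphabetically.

Answer: ["f", "v"]

Working:
Block summaries:
  b0: def={f,i,v} ue=∅
  b1: def={e,v} ue={v}
  b2: def={q,v} ue=∅
  b3: def={f} ue={f}
  b4: def={e} ue=∅
  b5: def={e,q} ue=∅

Liveness:
  live b0: ∅→{f,v}
  live b1: {v}→∅
  live b2: {f}→{f}
  live b3: {f}→∅
  live b4: ∅→∅
  live b5: ∅→∅

live-out(b0) = ["f", "v"]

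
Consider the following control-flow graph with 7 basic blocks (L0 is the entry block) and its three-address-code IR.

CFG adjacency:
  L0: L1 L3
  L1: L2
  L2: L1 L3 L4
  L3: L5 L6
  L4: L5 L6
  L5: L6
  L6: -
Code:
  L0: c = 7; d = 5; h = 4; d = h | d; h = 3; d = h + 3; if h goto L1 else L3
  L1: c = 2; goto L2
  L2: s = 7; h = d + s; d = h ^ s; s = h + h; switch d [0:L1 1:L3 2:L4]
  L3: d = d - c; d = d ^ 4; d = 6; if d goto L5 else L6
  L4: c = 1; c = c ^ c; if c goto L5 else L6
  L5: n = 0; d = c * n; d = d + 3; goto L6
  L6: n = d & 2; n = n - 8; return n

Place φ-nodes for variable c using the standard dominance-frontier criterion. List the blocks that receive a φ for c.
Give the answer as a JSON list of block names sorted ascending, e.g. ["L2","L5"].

Answer: ["L1", "L3", "L5", "L6"]

Analysis:
idom tree: L1←L0 L2←L1 L3←L0 L4←L2 L5←L0 L6←L0
Join-block Dom:
  L1: preds {L0,L2}: {L0} ∩ {L0,L1,L2} = {L0}; idom=L0
  L3: preds {L0,L2}: {L0} ∩ {L0,L1,L2} = {L0}; idom=L0
  L5: preds {L3,L4}: {L0,L3} ∩ {L0,L1,L2,L4} = {L0}; idom=L0
  L6: preds {L3,L4,L5}: {L0,L3} ∩ {L0,L1,L2,L4} ∩ {L0,L5} = {L0}; idom=L0

Frontier:
  join L1 pred L0: · stop@L0
  join L1 pred L2: L2→L1 stop@L0
  join L3 pred L0: · stop@L0
  join L3 pred L2: L2→L1 stop@L0
  join L5 pred L3: L3 stop@L0
  join L5 pred L4: L4→L2→L1 stop@L0
  join L6 pred L3: L3 stop@L0
  join L6 pred L4: L4→L2→L1 stop@L0
  join L6 pred L5: L5 stop@L0
  L0: DF=∅
  L1: DF={L1,L3,L5,L6}
  L2: DF={L1,L3,L5,L6}
  L3: DF={L5,L6}
  L4: DF={L5,L6}
  L5: DF={L6}
  L6: DF=∅

φ for c: defs {L0,L1,L4}
  DF⁺ = {L1,L3,L5,L6}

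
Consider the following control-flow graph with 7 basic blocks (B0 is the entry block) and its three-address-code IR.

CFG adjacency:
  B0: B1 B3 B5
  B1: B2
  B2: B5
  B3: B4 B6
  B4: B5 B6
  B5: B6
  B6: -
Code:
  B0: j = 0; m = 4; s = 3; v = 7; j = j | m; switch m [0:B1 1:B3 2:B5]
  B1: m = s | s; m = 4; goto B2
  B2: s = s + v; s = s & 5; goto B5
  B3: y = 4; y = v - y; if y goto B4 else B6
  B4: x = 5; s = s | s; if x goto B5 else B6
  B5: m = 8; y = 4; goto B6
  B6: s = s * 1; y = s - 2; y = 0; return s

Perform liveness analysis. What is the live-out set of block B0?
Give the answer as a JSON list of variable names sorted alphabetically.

Answer: ["s", "v"]

Derivation:
def/use:
  B0: {j,m,s,v} / ∅
  B1: {m} / {s}
  B2: {s} / {s,v}
  B3: {y} / {v}
  B4: {s,x} / {s}
  B5: {m,y} / ∅
  B6: {s,y} / {s}

Live sets:
  live B0: ∅→{s,v}
  live B1: {s,v}→{s,v}
  live B2: {s,v}→{s}
  live B3: {s,v}→{s}
  live B4: {s}→{s}
  live B5: {s}→{s}
  live B6: {s}→∅

live-out(B0) = ["s", "v"]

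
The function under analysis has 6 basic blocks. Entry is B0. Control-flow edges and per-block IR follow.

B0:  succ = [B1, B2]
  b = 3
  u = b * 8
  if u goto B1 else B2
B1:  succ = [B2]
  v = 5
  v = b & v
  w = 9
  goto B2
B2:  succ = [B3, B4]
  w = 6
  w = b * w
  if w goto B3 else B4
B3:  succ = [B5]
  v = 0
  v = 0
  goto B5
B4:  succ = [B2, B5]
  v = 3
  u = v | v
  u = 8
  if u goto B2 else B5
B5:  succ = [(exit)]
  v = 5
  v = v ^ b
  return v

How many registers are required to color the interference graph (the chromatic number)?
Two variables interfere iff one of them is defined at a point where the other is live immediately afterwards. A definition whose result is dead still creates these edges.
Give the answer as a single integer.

Answer: 2

Analysis:
Per-block:
  B0: {b,u} / ∅
  B1: {v,w} / {b}
  B2: {w} / {b}
  B3: {v} / ∅
  B4: {u,v} / ∅
  B5: {v} / {b}

Live sets:
  B0 li=∅ lo={b}
  B1 li={b} lo={b}
  B2 li={b} lo={b}
  B3 li={b} lo={b}
  B4 li={b} lo={b}
  B5 li={b} lo=∅

Interference:
  b↔{u,v,w}
  u↔{b}
  v↔{b}
  w↔{b}

Chromatic number:
  lower bound: {b,u} mutually conflict ⇒ χ ≥ 2
  2-colouring: c0={b}  c1={u,v,w}
  χ = 2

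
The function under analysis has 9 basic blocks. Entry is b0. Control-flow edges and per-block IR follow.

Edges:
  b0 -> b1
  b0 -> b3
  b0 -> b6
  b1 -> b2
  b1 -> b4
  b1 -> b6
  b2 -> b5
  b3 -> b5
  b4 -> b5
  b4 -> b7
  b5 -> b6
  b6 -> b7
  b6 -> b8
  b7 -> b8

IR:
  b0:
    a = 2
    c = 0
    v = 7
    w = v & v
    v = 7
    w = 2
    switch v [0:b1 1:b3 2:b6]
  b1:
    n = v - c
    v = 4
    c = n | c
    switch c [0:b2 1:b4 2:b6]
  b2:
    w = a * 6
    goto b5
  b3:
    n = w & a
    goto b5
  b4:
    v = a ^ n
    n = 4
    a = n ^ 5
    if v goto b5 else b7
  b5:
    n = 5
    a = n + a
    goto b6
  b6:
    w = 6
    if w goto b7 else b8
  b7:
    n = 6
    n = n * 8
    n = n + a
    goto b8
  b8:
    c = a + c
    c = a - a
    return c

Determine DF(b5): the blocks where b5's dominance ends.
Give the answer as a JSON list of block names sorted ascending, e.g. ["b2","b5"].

Answer: ["b6"]

Derivation:
idom tree: b1←b0 b2←b1 b3←b0 b4←b1 b5←b0 b6←b0 b7←b0 b8←b0
Dom at joins:
  b5: preds {b2,b3,b4}: {b0,b1,b2} ∩ {b0,b3} ∩ {b0,b1,b4} = {b0}; idom=b0
  b6: preds {b0,b1,b5}: {b0} ∩ {b0,b1} ∩ {b0,b5} = {b0}; idom=b0
  b7: preds {b4,b6}: {b0,b1,b4} ∩ {b0,b6} = {b0}; idom=b0
  b8: preds {b6,b7}: {b0,b6} ∩ {b0,b7} = {b0}; idom=b0

Frontier:
  join b5 pred b2: b2→b1 stop@b0
  join b5 pred b3: b3 stop@b0
  join b5 pred b4: b4→b1 stop@b0
  join b6 pred b0: · stop@b0
  join b6 pred b1: b1 stop@b0
  join b6 pred b5: b5 stop@b0
  join b7 pred b4: b4→b1 stop@b0
  join b7 pred b6: b6 stop@b0
  join b8 pred b6: b6 stop@b0
  join b8 pred b7: b7 stop@b0
  b0: DF=∅
  b1: DF={b5,b6,b7}
  b2: DF={b5}
  b3: DF={b5}
  b4: DF={b5,b7}
  b5: DF={b6}
  b6: DF={b7,b8}
  b7: DF={b8}
  b8: DF=∅

DF(b5) = ["b6"]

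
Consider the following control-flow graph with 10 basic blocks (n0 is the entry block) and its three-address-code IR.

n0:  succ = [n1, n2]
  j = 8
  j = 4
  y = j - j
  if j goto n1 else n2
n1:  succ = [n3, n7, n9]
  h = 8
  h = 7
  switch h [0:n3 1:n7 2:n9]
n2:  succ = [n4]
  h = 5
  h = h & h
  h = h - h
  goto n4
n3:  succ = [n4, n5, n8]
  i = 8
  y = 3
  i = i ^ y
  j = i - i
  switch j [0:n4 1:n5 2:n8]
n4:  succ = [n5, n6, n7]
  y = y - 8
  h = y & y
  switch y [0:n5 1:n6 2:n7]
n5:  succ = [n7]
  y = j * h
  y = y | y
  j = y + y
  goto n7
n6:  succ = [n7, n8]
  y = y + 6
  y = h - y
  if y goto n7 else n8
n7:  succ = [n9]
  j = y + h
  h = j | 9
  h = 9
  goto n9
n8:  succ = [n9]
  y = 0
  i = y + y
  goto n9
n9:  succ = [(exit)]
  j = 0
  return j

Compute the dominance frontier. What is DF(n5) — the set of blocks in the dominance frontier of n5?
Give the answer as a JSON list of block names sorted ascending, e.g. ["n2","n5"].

Answer: ["n7"]

Derivation:
idom tree: n1←n0 n2←n0 n3←n1 n4←n0 n5←n0 n6←n4 n7←n0 n8←n0 n9←n0
Dom at joins:
  n4: preds {n2,n3}: {n0,n2} ∩ {n0,n1,n3} = {n0}; idom=n0
  n5: preds {n3,n4}: {n0,n1,n3} ∩ {n0,n4} = {n0}; idom=n0
  n7: preds {n1,n4,n5,n6}: {n0,n1} ∩ {n0,n4} ∩ {n0,n5} ∩ {n0,n4,n6} = {n0}; idom=n0
  n8: preds {n3,n6}: {n0,n1,n3} ∩ {n0,n4,n6} = {n0}; idom=n0
  n9: preds {n1,n7,n8}: {n0,n1} ∩ {n0,n7} ∩ {n0,n8} = {n0}; idom=n0

Frontier:
  n4←n2: walk n2 to n0
  n4←n3: walk n3→n1 to n0
  n5←n3: walk n3→n1 to n0
  n5←n4: walk n4 to n0
  n7←n1: walk n1 to n0
  n7←n4: walk n4 to n0
  n7←n5: walk n5 to n0
  n7←n6: walk n6→n4 to n0
  n8←n3: walk n3→n1 to n0
  n8←n6: walk n6→n4 to n0
  n9←n1: walk n1 to n0
  n9←n7: walk n7 to n0
  n9←n8: walk n8 to n0
  n0: DF=∅
  n1: DF={n4,n5,n7,n8,n9}
  n2: DF={n4}
  n3: DF={n4,n5,n8}
  n4: DF={n5,n7,n8}
  n5: DF={n7}
  n6: DF={n7,n8}
  n7: DF={n9}
  n8: DF={n9}
  n9: DF=∅

DF(n5) = ["n7"]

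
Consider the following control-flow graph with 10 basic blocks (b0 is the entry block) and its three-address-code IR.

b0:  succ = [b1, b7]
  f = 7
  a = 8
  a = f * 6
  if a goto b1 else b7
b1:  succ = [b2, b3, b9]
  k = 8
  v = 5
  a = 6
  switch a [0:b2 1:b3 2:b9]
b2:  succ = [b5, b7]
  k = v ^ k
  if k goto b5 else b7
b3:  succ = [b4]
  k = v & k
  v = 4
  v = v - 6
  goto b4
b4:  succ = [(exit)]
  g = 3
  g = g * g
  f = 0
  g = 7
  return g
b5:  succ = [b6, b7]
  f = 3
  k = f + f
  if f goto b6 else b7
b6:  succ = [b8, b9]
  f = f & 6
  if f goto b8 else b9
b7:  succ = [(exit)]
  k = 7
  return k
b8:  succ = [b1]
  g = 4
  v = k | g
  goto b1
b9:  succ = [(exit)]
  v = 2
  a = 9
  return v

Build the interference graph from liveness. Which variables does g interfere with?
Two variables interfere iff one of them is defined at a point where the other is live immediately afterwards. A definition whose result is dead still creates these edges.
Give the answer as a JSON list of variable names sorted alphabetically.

Answer: ["k"]

Analysis:
Per-block:
  b0: {a,f} / ∅
  b1: {a,k,v} / ∅
  b2: {k} / {k,v}
  b3: {k,v} / {k,v}
  b4: {f,g} / ∅
  b5: {f,k} / ∅
  b6: {f} / {f}
  b7: {k} / ∅
  b8: {g,v} / {k}
  b9: {a,v} / ∅

Liveness:
  b0: in=∅ out=∅
  b1: in=∅ out={k,v}
  b2: in={k,v} out=∅
  b3: in={k,v} out=∅
  b4: in=∅ out=∅
  b5: in=∅ out={f,k}
  b6: in={f,k} out={k}
  b7: in=∅ out=∅
  b8: in={k} out=∅
  b9: in=∅ out=∅

Interfere edges:
  a↔{f,k,v}
  f↔{a,k}
  g↔{k}
  k↔{a,f,g,v}
  v↔{a,k}

N(g) = ["k"]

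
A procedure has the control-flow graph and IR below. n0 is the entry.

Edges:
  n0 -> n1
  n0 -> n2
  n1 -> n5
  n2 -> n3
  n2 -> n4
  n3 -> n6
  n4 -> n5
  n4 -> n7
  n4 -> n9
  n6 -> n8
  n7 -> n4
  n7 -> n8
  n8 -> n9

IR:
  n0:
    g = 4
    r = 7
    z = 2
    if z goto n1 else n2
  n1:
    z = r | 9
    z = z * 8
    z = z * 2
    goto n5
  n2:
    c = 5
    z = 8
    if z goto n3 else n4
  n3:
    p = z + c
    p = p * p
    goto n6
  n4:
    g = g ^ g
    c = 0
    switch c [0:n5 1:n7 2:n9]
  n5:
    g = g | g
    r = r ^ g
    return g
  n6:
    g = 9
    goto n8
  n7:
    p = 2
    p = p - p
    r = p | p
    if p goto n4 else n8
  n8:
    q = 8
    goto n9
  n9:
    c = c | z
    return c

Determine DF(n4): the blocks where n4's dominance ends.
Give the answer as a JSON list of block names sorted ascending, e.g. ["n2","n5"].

Answer: ["n4", "n5", "n8", "n9"]

Derivation:
idom tree: n1←n0 n2←n0 n3←n2 n4←n2 n5←n0 n6←n3 n7←n4 n8←n2 n9←n2
Dom at joins:
  n4: preds {n2,n7}: {n0,n2} ∩ {n0,n2,n4,n7} = {n0,n2}; idom=n2
  n5: preds {n1,n4}: {n0,n1} ∩ {n0,n2,n4} = {n0}; idom=n0
  n8: preds {n6,n7}: {n0,n2,n3,n6} ∩ {n0,n2,n4,n7} = {n0,n2}; idom=n2
  n9: preds {n4,n8}: {n0,n2,n4} ∩ {n0,n2,n8} = {n0,n2}; idom=n2

Frontier:
  join n4 pred n2: · stop@n2
  join n4 pred n7: n7→n4 stop@n2
  join n5 pred n1: n1 stop@n0
  join n5 pred n4: n4→n2 stop@n0
  join n8 pred n6: n6→n3 stop@n2
  join n8 pred n7: n7→n4 stop@n2
  join n9 pred n4: n4 stop@n2
  join n9 pred n8: n8 stop@n2
  n0: DF=∅
  n1: DF={n5}
  n2: DF={n5}
  n3: DF={n8}
  n4: DF={n4,n5,n8,n9}
  n5: DF=∅
  n6: DF={n8}
  n7: DF={n4,n8}
  n8: DF={n9}
  n9: DF=∅

DF(n4) = ["n4", "n5", "n8", "n9"]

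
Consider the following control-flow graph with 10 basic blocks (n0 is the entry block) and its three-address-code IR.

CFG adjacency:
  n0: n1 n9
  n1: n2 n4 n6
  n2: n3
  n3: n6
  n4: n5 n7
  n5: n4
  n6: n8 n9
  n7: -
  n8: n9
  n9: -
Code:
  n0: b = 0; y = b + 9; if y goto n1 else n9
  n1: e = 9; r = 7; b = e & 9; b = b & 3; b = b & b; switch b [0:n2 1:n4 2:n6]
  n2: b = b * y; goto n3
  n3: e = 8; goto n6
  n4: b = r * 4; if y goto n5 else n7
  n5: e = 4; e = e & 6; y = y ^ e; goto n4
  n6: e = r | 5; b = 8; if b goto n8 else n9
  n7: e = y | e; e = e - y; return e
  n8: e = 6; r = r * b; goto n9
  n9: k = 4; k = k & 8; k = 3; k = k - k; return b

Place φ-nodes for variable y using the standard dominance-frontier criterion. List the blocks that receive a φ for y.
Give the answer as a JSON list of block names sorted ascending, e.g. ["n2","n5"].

Answer: ["n4"]

Working:
idom tree: n1←n0 n2←n1 n3←n2 n4←n1 n5←n4 n6←n1 n7←n4 n8←n6 n9←n0
Dom at joins:
  n4: preds {n1,n5}: {n0,n1} ∩ {n0,n1,n4,n5} = {n0,n1}; idom=n1
  n6: preds {n1,n3}: {n0,n1} ∩ {n0,n1,n2,n3} = {n0,n1}; idom=n1
  n9: preds {n0,n6,n8}: {n0} ∩ {n0,n1,n6} ∩ {n0,n1,n6,n8} = {n0}; idom=n0

DF derivation:
  join n4 pred n1: · stop@n1
  join n4 pred n5: n5→n4 stop@n1
  join n6 pred n1: · stop@n1
  join n6 pred n3: n3→n2 stop@n1
  join n9 pred n0: · stop@n0
  join n9 pred n6: n6→n1 stop@n0
  join n9 pred n8: n8→n6→n1 stop@n0
  n0: DF=∅
  n1: DF={n9}
  n2: DF={n6}
  n3: DF={n6}
  n4: DF={n4}
  n5: DF={n4}
  n6: DF={n9}
  n7: DF=∅
  n8: DF={n9}
  n9: DF=∅

φ for y: defs {n0,n5}
  DF⁺ = {n4}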